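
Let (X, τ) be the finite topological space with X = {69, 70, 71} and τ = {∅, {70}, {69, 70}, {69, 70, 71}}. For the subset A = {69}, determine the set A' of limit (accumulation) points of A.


A' = {71}

For each x ∈ X, list the open sets U ∈ τ with x ∈ U, then check whether U ∩ (A ∖ {x}) ≠ ∅ for every such U.
  x = 69: open {69, 70} ∋ x has {69, 70} ∩ (A ∖ {69}) = ∅, so x is NOT a limit point.
  x = 70: open {70} ∋ x has {70} ∩ (A ∖ {70}) = ∅, so x is NOT a limit point.
  x = 71: opens ∋ x are {69, 70, 71}; each meets A ∖ {71}, so x IS a limit point.
Collecting: A' = {71}.


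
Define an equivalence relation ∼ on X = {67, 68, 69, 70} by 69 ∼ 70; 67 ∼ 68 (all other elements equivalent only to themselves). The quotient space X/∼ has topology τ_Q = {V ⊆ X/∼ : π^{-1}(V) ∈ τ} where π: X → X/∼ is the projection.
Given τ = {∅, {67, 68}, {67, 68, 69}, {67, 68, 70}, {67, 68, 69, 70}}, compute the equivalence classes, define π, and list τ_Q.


X/∼ = {[67=68], [69=70]}; |τ_Q| = 3.

Equivalence classes: [67=68], [69=70].
Quotient map π: X → X/∼ sends 67 ↦ [67=68], 68 ↦ [67=68], 69 ↦ [69=70], 70 ↦ [69=70].
For each subset V ⊆ X/∼, compute π^{-1}(V) ⊆ X and check whether π^{-1}(V) ∈ τ. V is open in τ_Q iff π^{-1}(V) ∈ τ.
  V = {}: π^{-1}(V) = ∅ ∈ τ ✓.
  V = {[67=68]}: π^{-1}(V) = {67, 68} ∈ τ ✓.
  V = {[69=70]}: π^{-1}(V) = {69, 70} ∉ τ ✗.
  V = {[67=68], [69=70]}: π^{-1}(V) = {67, 68, 69, 70} ∈ τ ✓.
Open sets in the quotient: τ_Q = {{}, {[67=68]}, {[67=68], [69=70]}} (3 elements).


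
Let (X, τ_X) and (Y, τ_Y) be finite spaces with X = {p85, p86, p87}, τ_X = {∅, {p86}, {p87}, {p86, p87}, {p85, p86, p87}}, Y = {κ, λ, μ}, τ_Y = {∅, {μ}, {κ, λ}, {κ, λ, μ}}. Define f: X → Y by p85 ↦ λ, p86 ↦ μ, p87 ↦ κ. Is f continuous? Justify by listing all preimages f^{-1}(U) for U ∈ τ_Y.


f is NOT continuous.

Compute f^{-1}(U) for each U ∈ τ_Y:
  U = ∅: f^{-1}(U) = ∅ ∈ τ_X ✓.
  U = {μ}: f^{-1}(U) = {p86} ∈ τ_X ✓.
  U = {κ, λ}: f^{-1}(U) = {p85, p87} ∉ τ_X ✗.
  U = {κ, λ, μ}: f^{-1}(U) = {p85, p86, p87} ∈ τ_X ✓.
Found U = {κ, λ} with f^{-1}(U) = {p85, p87} not in τ_X. Therefore f is NOT continuous.


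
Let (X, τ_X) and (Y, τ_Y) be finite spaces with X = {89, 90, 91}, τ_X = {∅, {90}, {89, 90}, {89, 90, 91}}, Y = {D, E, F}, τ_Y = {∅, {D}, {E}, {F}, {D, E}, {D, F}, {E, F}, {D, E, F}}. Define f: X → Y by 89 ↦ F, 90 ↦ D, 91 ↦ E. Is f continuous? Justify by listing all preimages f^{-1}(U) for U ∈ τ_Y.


f is NOT continuous.

Compute f^{-1}(U) for each U ∈ τ_Y:
  U = ∅: f^{-1}(U) = ∅ ∈ τ_X ✓.
  U = {D}: f^{-1}(U) = {90} ∈ τ_X ✓.
  U = {E}: f^{-1}(U) = {91} ∉ τ_X ✗.
  U = {F}: f^{-1}(U) = {89} ∉ τ_X ✗.
  U = {D, E}: f^{-1}(U) = {90, 91} ∉ τ_X ✗.
  U = {D, F}: f^{-1}(U) = {89, 90} ∈ τ_X ✓.
  U = {E, F}: f^{-1}(U) = {89, 91} ∉ τ_X ✗.
  U = {D, E, F}: f^{-1}(U) = {89, 90, 91} ∈ τ_X ✓.
Found U = {E} with f^{-1}(U) = {91} not in τ_X. Therefore f is NOT continuous.


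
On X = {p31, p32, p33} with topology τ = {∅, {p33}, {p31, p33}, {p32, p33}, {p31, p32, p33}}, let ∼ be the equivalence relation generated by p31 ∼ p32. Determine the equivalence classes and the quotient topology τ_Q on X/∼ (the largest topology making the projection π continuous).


X/∼ = {[p31=p32], [p33]}; |τ_Q| = 3.

Equivalence classes: [p31=p32], [p33].
Quotient map π: X → X/∼ sends p31 ↦ [p31=p32], p32 ↦ [p31=p32], p33 ↦ [p33].
For each subset V ⊆ X/∼, compute π^{-1}(V) ⊆ X and check whether π^{-1}(V) ∈ τ. V is open in τ_Q iff π^{-1}(V) ∈ τ.
  V = {}: π^{-1}(V) = ∅ ∈ τ ✓.
  V = {[p31=p32]}: π^{-1}(V) = {p31, p32} ∉ τ ✗.
  V = {[p33]}: π^{-1}(V) = {p33} ∈ τ ✓.
  V = {[p31=p32], [p33]}: π^{-1}(V) = {p31, p32, p33} ∈ τ ✓.
Open sets in the quotient: τ_Q = {{}, {[p33]}, {[p31=p32], [p33]}} (3 elements).


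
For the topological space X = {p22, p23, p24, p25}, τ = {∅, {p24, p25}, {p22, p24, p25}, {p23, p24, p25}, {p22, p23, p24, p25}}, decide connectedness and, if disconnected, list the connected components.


(X, τ) is connected.

Find clopen sets (U ∈ τ with X ∖ U ∈ τ):
  U = ∅, X ∖ U = {p22, p23, p24, p25} — both open, so U is clopen.
  U = {p22, p23, p24, p25}, X ∖ U = ∅ — both open, so U is clopen.
Only trivial clopens (∅ and X) exist, so (X, τ) is connected.
Compute connected components by grouping points that agree on all clopens:
  component: {p22, p23, p24, p25}


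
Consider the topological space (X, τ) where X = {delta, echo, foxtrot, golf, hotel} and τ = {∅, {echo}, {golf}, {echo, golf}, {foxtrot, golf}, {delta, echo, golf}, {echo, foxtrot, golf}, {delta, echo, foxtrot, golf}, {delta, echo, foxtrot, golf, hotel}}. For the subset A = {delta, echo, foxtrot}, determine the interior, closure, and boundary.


int(A) = {echo}, cl(A) = {delta, echo, foxtrot, hotel}, ∂A = {delta, foxtrot, hotel}.

Closed sets in (X, τ) are complements of opens:
  closed(X, τ) = {∅, {hotel}, {delta, hotel}, {foxtrot, hotel}, {delta, echo, hotel}, {delta, foxtrot, hotel}, {delta, echo, foxtrot, hotel}, {delta, foxtrot, golf, hotel}, {delta, echo, foxtrot, golf, hotel}}.
int(A) = ⋃ {U ∈ τ : U ⊆ A}. Opens contained in A: ∅, {echo}.
Taking the union of these: int(A) = {echo}.
cl(A) = ⋂ {C closed : A ⊆ C}. Closed sets containing A: {delta, echo, foxtrot, hotel}, {delta, echo, foxtrot, golf, hotel}.
Intersecting these: cl(A) = {delta, echo, foxtrot, hotel}.
∂A = cl(A) ∖ int(A) = {delta, echo, foxtrot, hotel} ∖ {echo} = {delta, foxtrot, hotel}.


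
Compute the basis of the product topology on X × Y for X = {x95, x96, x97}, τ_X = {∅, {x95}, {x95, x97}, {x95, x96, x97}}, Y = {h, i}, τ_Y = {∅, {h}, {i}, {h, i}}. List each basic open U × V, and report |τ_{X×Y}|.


Basis B = {∅ × ∅, {x95} × {h}, {x95} × {i}, {x95} × {h, i}, {x95, x97} × {h}, {x95, x97} × {i}, {x95, x96, x97} × {h}, {x95, x96, x97} × {i}, {x95, x97} × {h, i}, {x95, x96, x97} × {h, i}}; |τ_{X×Y}| = 16.

Enumerate products U × V with U ∈ τ_X, V ∈ τ_Y (deduplicated):
  ∅ × ∅ = {} (∅)
  {x95} × {h} = {(x95,h)}
  {x95} × {i} = {(x95,i)}
  {x95} × {h, i} = {(x95,h), (x95,i)}
  {x95, x97} × {h} = {(x95,h), (x97,h)}
  {x95, x97} × {i} = {(x95,i), (x97,i)}
  {x95, x96, x97} × {h} = {(x95,h), (x96,h), (x97,h)}
  {x95, x96, x97} × {i} = {(x95,i), (x96,i), (x97,i)}
  {x95, x97} × {h, i} = {(x95,h), (x95,i), (x97,h), (x97,i)}
  {x95, x96, x97} × {h, i} = {(x95,h), (x95,i), (x96,h), (x96,i), (x97,h), (x97,i)}
These 10 distinct sets form the basis B.
Close under arbitrary unions to get τ_{X×Y}; counting gives |τ_{X×Y}| = 16.


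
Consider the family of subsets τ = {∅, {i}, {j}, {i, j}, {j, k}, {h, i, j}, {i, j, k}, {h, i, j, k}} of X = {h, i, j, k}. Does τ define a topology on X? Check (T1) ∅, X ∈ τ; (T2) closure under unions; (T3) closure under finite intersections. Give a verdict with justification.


τ IS a topology on X.

Axiom (T1): ∅ ∈ τ? Yes; X ∈ τ? Yes.
Axiom (T2/T3): check pairwise unions and intersections of members of τ.
All pairwise intersections and unions checked — each lies in τ. Therefore τ satisfies (T1), (T2), (T3): it IS a topology on X.


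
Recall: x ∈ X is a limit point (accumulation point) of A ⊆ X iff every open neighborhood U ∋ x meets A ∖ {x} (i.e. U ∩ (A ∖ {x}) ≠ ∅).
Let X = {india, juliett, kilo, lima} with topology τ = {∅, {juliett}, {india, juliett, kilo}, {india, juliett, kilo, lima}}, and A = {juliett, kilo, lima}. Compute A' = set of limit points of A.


A' = {india, kilo, lima}

For each x ∈ X, list the open sets U ∈ τ with x ∈ U, then check whether U ∩ (A ∖ {x}) ≠ ∅ for every such U.
  x = india: opens ∋ x are {india, juliett, kilo}, {india, juliett, kilo, lima}; each meets A ∖ {india}, so x IS a limit point.
  x = juliett: open {juliett} ∋ x has {juliett} ∩ (A ∖ {juliett}) = ∅, so x is NOT a limit point.
  x = kilo: opens ∋ x are {india, juliett, kilo}, {india, juliett, kilo, lima}; each meets A ∖ {kilo}, so x IS a limit point.
  x = lima: opens ∋ x are {india, juliett, kilo, lima}; each meets A ∖ {lima}, so x IS a limit point.
Collecting: A' = {india, kilo, lima}.


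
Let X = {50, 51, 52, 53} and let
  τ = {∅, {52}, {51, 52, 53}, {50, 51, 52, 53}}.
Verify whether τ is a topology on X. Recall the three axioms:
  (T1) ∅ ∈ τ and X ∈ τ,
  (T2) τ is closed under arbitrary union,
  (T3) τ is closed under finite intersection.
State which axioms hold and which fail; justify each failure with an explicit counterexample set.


τ IS a topology on X.

Axiom (T1): ∅ ∈ τ? Yes; X ∈ τ? Yes.
Axiom (T2/T3): check pairwise unions and intersections of members of τ.
All pairwise intersections and unions checked — each lies in τ. Therefore τ satisfies (T1), (T2), (T3): it IS a topology on X.


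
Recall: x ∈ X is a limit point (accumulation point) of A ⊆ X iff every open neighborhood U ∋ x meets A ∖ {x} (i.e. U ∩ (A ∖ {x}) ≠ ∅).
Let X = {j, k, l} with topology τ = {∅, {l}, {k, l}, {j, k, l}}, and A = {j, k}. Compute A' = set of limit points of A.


A' = {j}

For each x ∈ X, list the open sets U ∈ τ with x ∈ U, then check whether U ∩ (A ∖ {x}) ≠ ∅ for every such U.
  x = j: opens ∋ x are {j, k, l}; each meets A ∖ {j}, so x IS a limit point.
  x = k: open {k, l} ∋ x has {k, l} ∩ (A ∖ {k}) = ∅, so x is NOT a limit point.
  x = l: open {l} ∋ x has {l} ∩ (A ∖ {l}) = ∅, so x is NOT a limit point.
Collecting: A' = {j}.


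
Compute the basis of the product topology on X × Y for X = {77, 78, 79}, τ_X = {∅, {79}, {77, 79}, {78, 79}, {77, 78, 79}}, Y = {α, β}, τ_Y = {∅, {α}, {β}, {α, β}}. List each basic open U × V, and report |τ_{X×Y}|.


Basis B = {∅ × ∅, {79} × {α}, {79} × {β}, {77, 79} × {α}, {77, 79} × {β}, {78, 79} × {α}, {78, 79} × {β}, {79} × {α, β}, {77, 78, 79} × {α}, {77, 78, 79} × {β}, {77, 79} × {α, β}, {78, 79} × {α, β}, {77, 78, 79} × {α, β}}; |τ_{X×Y}| = 25.

Enumerate products U × V with U ∈ τ_X, V ∈ τ_Y (deduplicated):
  ∅ × ∅ = {} (∅)
  {79} × {α} = {(79,α)}
  {79} × {β} = {(79,β)}
  {77, 79} × {α} = {(77,α), (79,α)}
  {77, 79} × {β} = {(77,β), (79,β)}
  {78, 79} × {α} = {(78,α), (79,α)}
  {78, 79} × {β} = {(78,β), (79,β)}
  {79} × {α, β} = {(79,α), (79,β)}
  {77, 78, 79} × {α} = {(77,α), (78,α), (79,α)}
  {77, 78, 79} × {β} = {(77,β), (78,β), (79,β)}
  {77, 79} × {α, β} = {(77,α), (77,β), (79,α), (79,β)}
  {78, 79} × {α, β} = {(78,α), (78,β), (79,α), (79,β)}
  {77, 78, 79} × {α, β} = {(77,α), (77,β), (78,α), (78,β), (79,α), (79,β)}
These 13 distinct sets form the basis B.
Close under arbitrary unions to get τ_{X×Y}; counting gives |τ_{X×Y}| = 25.


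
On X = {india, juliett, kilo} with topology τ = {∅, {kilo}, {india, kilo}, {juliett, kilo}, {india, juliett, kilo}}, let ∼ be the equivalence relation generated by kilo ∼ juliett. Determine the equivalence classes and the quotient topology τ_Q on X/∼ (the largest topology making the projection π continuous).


X/∼ = {[india], [juliett=kilo]}; |τ_Q| = 3.

Equivalence classes: [india], [juliett=kilo].
Quotient map π: X → X/∼ sends india ↦ [india], juliett ↦ [juliett=kilo], kilo ↦ [juliett=kilo].
For each subset V ⊆ X/∼, compute π^{-1}(V) ⊆ X and check whether π^{-1}(V) ∈ τ. V is open in τ_Q iff π^{-1}(V) ∈ τ.
  V = {}: π^{-1}(V) = ∅ ∈ τ ✓.
  V = {[india]}: π^{-1}(V) = {india} ∉ τ ✗.
  V = {[juliett=kilo]}: π^{-1}(V) = {juliett, kilo} ∈ τ ✓.
  V = {[india], [juliett=kilo]}: π^{-1}(V) = {india, juliett, kilo} ∈ τ ✓.
Open sets in the quotient: τ_Q = {{}, {[juliett=kilo]}, {[india], [juliett=kilo]}} (3 elements).


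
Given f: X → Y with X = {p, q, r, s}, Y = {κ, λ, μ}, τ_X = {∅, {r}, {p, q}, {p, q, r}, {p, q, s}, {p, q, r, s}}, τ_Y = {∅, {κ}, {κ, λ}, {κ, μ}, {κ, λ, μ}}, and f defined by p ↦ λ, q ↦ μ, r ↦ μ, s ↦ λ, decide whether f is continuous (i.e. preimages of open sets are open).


f is NOT continuous.

Compute f^{-1}(U) for each U ∈ τ_Y:
  U = ∅: f^{-1}(U) = ∅ ∈ τ_X ✓.
  U = {κ}: f^{-1}(U) = ∅ ∈ τ_X ✓.
  U = {κ, λ}: f^{-1}(U) = {p, s} ∉ τ_X ✗.
  U = {κ, μ}: f^{-1}(U) = {q, r} ∉ τ_X ✗.
  U = {κ, λ, μ}: f^{-1}(U) = {p, q, r, s} ∈ τ_X ✓.
Found U = {κ, λ} with f^{-1}(U) = {p, s} not in τ_X. Therefore f is NOT continuous.


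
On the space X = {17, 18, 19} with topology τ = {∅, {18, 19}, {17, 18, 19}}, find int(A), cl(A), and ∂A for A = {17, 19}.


int(A) = ∅, cl(A) = {17, 18, 19}, ∂A = {17, 18, 19}.

Closed sets in (X, τ) are complements of opens:
  closed(X, τ) = {∅, {17}, {17, 18, 19}}.
int(A) = ⋃ {U ∈ τ : U ⊆ A}. Opens contained in A: ∅.
Taking the union of these: int(A) = ∅.
cl(A) = ⋂ {C closed : A ⊆ C}. Closed sets containing A: {17, 18, 19}.
Intersecting these: cl(A) = {17, 18, 19}.
∂A = cl(A) ∖ int(A) = {17, 18, 19} ∖ ∅ = {17, 18, 19}.


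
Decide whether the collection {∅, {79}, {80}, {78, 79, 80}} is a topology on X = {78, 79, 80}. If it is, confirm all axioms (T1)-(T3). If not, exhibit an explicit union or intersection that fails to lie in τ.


τ is NOT a topology on X.

Axiom (T1): ∅ ∈ τ? Yes; X ∈ τ? Yes.
Axiom (T2/T3): check pairwise unions and intersections of members of τ.
Counterexample for (T2): {79} ∪ {80} = {79, 80} ∉ τ. Therefore τ is NOT a topology.


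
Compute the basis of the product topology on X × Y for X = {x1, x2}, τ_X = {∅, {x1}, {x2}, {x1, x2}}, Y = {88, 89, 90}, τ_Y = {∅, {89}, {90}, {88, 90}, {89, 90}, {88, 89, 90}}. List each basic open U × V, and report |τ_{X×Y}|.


Basis B = {∅ × ∅, {x1} × {89}, {x1} × {90}, {x2} × {89}, {x2} × {90}, {x1} × {88, 90}, {x1} × {89, 90}, {x1, x2} × {89}, {x1, x2} × {90}, {x2} × {88, 90}, {x2} × {89, 90}, {x1} × {88, 89, 90}, {x2} × {88, 89, 90}, {x1, x2} × {88, 90}, {x1, x2} × {89, 90}, {x1, x2} × {88, 89, 90}}; |τ_{X×Y}| = 36.

Enumerate products U × V with U ∈ τ_X, V ∈ τ_Y (deduplicated):
  ∅ × ∅ = {} (∅)
  {x1} × {89} = {(x1,89)}
  {x1} × {90} = {(x1,90)}
  {x2} × {89} = {(x2,89)}
  {x2} × {90} = {(x2,90)}
  {x1} × {88, 90} = {(x1,88), (x1,90)}
  {x1} × {89, 90} = {(x1,89), (x1,90)}
  {x1, x2} × {89} = {(x1,89), (x2,89)}
  {x1, x2} × {90} = {(x1,90), (x2,90)}
  {x2} × {88, 90} = {(x2,88), (x2,90)}
  {x2} × {89, 90} = {(x2,89), (x2,90)}
  {x1} × {88, 89, 90} = {(x1,88), (x1,89), (x1,90)}
  {x2} × {88, 89, 90} = {(x2,88), (x2,89), (x2,90)}
  {x1, x2} × {88, 90} = {(x1,88), (x1,90), (x2,88), (x2,90)}
  {x1, x2} × {89, 90} = {(x1,89), (x1,90), (x2,89), (x2,90)}
  {x1, x2} × {88, 89, 90} = {(x1,88), (x1,89), (x1,90), (x2,88), (x2,89), (x2,90)}
These 16 distinct sets form the basis B.
Close under arbitrary unions to get τ_{X×Y}; counting gives |τ_{X×Y}| = 36.


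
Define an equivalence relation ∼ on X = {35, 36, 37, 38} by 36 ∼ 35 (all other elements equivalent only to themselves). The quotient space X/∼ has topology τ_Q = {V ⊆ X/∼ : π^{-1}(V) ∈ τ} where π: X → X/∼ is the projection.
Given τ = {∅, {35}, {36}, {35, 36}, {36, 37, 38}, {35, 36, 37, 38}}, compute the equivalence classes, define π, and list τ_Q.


X/∼ = {[35=36], [37], [38]}; |τ_Q| = 3.

Equivalence classes: [35=36], [37], [38].
Quotient map π: X → X/∼ sends 35 ↦ [35=36], 36 ↦ [35=36], 37 ↦ [37], 38 ↦ [38].
For each subset V ⊆ X/∼, compute π^{-1}(V) ⊆ X and check whether π^{-1}(V) ∈ τ. V is open in τ_Q iff π^{-1}(V) ∈ τ.
  V = {}: π^{-1}(V) = ∅ ∈ τ ✓.
  V = {[35=36]}: π^{-1}(V) = {35, 36} ∈ τ ✓.
  V = {[37]}: π^{-1}(V) = {37} ∉ τ ✗.
  V = {[35=36], [37]}: π^{-1}(V) = {35, 36, 37} ∉ τ ✗.
  V = {[38]}: π^{-1}(V) = {38} ∉ τ ✗.
  V = {[35=36], [38]}: π^{-1}(V) = {35, 36, 38} ∉ τ ✗.
  V = {[37], [38]}: π^{-1}(V) = {37, 38} ∉ τ ✗.
  V = {[35=36], [37], [38]}: π^{-1}(V) = {35, 36, 37, 38} ∈ τ ✓.
Open sets in the quotient: τ_Q = {{}, {[35=36]}, {[35=36], [37], [38]}} (3 elements).


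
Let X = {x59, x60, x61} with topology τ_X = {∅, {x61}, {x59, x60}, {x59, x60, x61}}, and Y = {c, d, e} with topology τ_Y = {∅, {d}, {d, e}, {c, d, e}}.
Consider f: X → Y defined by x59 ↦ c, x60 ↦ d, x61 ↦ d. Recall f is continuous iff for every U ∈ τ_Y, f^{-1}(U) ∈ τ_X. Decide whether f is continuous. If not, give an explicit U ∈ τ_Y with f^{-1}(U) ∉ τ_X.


f is NOT continuous.

Compute f^{-1}(U) for each U ∈ τ_Y:
  U = ∅: f^{-1}(U) = ∅ ∈ τ_X ✓.
  U = {d}: f^{-1}(U) = {x60, x61} ∉ τ_X ✗.
  U = {d, e}: f^{-1}(U) = {x60, x61} ∉ τ_X ✗.
  U = {c, d, e}: f^{-1}(U) = {x59, x60, x61} ∈ τ_X ✓.
Found U = {d} with f^{-1}(U) = {x60, x61} not in τ_X. Therefore f is NOT continuous.


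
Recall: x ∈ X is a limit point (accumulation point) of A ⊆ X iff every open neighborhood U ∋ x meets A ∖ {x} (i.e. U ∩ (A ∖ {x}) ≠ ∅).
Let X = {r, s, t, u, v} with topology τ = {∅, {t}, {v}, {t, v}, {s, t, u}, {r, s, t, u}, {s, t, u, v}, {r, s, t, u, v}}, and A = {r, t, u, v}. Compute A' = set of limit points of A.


A' = {r, s, u}

For each x ∈ X, list the open sets U ∈ τ with x ∈ U, then check whether U ∩ (A ∖ {x}) ≠ ∅ for every such U.
  x = r: opens ∋ x are {r, s, t, u}, {r, s, t, u, v}; each meets A ∖ {r}, so x IS a limit point.
  x = s: opens ∋ x are {s, t, u}, {r, s, t, u}, {s, t, u, v}, {r, s, t, u, v}; each meets A ∖ {s}, so x IS a limit point.
  x = t: open {t} ∋ x has {t} ∩ (A ∖ {t}) = ∅, so x is NOT a limit point.
  x = u: opens ∋ x are {s, t, u}, {r, s, t, u}, {s, t, u, v}, {r, s, t, u, v}; each meets A ∖ {u}, so x IS a limit point.
  x = v: open {v} ∋ x has {v} ∩ (A ∖ {v}) = ∅, so x is NOT a limit point.
Collecting: A' = {r, s, u}.


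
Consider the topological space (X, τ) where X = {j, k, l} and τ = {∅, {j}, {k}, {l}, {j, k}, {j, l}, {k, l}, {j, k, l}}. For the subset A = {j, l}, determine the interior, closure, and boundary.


int(A) = {j, l}, cl(A) = {j, l}, ∂A = ∅.

Closed sets in (X, τ) are complements of opens:
  closed(X, τ) = {∅, {j}, {k}, {l}, {j, k}, {j, l}, {k, l}, {j, k, l}}.
int(A) = ⋃ {U ∈ τ : U ⊆ A}. Opens contained in A: ∅, {j}, {l}, {j, l}.
Taking the union of these: int(A) = {j, l}.
cl(A) = ⋂ {C closed : A ⊆ C}. Closed sets containing A: {j, l}, {j, k, l}.
Intersecting these: cl(A) = {j, l}.
∂A = cl(A) ∖ int(A) = {j, l} ∖ {j, l} = ∅.


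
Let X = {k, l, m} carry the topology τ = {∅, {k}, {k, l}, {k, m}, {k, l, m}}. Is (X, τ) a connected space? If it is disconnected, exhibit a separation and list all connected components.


(X, τ) is connected.

Find clopen sets (U ∈ τ with X ∖ U ∈ τ):
  U = ∅, X ∖ U = {k, l, m} — both open, so U is clopen.
  U = {k, l, m}, X ∖ U = ∅ — both open, so U is clopen.
Only trivial clopens (∅ and X) exist, so (X, τ) is connected.
Compute connected components by grouping points that agree on all clopens:
  component: {k, l, m}


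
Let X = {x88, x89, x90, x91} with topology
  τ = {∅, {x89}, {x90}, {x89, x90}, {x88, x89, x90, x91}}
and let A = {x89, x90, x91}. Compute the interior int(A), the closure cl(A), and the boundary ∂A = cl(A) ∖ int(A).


int(A) = {x89, x90}, cl(A) = {x88, x89, x90, x91}, ∂A = {x88, x91}.

Closed sets in (X, τ) are complements of opens:
  closed(X, τ) = {∅, {x88, x91}, {x88, x89, x91}, {x88, x90, x91}, {x88, x89, x90, x91}}.
int(A) = ⋃ {U ∈ τ : U ⊆ A}. Opens contained in A: ∅, {x89}, {x90}, {x89, x90}.
Taking the union of these: int(A) = {x89, x90}.
cl(A) = ⋂ {C closed : A ⊆ C}. Closed sets containing A: {x88, x89, x90, x91}.
Intersecting these: cl(A) = {x88, x89, x90, x91}.
∂A = cl(A) ∖ int(A) = {x88, x89, x90, x91} ∖ {x89, x90} = {x88, x91}.


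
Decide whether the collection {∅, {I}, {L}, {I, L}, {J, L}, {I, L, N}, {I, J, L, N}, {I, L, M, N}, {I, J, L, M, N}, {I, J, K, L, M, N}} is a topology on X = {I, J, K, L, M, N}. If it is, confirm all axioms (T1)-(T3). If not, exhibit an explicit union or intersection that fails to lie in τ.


τ is NOT a topology on X.

Axiom (T1): ∅ ∈ τ? Yes; X ∈ τ? Yes.
Axiom (T2/T3): check pairwise unions and intersections of members of τ.
Counterexample for (T2): {I} ∪ {J, L} = {I, J, L} ∉ τ. Therefore τ is NOT a topology.


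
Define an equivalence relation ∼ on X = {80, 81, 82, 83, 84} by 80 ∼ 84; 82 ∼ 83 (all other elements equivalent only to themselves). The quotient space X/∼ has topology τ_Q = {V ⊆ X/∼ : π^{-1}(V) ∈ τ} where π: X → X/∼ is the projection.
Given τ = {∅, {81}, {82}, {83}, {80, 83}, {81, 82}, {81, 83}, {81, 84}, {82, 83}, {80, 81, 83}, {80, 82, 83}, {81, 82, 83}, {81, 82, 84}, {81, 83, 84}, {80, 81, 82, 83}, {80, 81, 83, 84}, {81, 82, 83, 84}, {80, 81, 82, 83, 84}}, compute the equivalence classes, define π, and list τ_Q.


X/∼ = {[80=84], [81], [82=83]}; |τ_Q| = 5.

Equivalence classes: [80=84], [81], [82=83].
Quotient map π: X → X/∼ sends 80 ↦ [80=84], 81 ↦ [81], 82 ↦ [82=83], 83 ↦ [82=83], 84 ↦ [80=84].
For each subset V ⊆ X/∼, compute π^{-1}(V) ⊆ X and check whether π^{-1}(V) ∈ τ. V is open in τ_Q iff π^{-1}(V) ∈ τ.
  V = {}: π^{-1}(V) = ∅ ∈ τ ✓.
  V = {[80=84]}: π^{-1}(V) = {80, 84} ∉ τ ✗.
  V = {[81]}: π^{-1}(V) = {81} ∈ τ ✓.
  V = {[80=84], [81]}: π^{-1}(V) = {80, 81, 84} ∉ τ ✗.
  V = {[82=83]}: π^{-1}(V) = {82, 83} ∈ τ ✓.
  V = {[80=84], [82=83]}: π^{-1}(V) = {80, 82, 83, 84} ∉ τ ✗.
  V = {[81], [82=83]}: π^{-1}(V) = {81, 82, 83} ∈ τ ✓.
  V = {[80=84], [81], [82=83]}: π^{-1}(V) = {80, 81, 82, 83, 84} ∈ τ ✓.
Open sets in the quotient: τ_Q = {{}, {[81]}, {[82=83]}, {[81], [82=83]}, {[80=84], [81], [82=83]}} (5 elements).


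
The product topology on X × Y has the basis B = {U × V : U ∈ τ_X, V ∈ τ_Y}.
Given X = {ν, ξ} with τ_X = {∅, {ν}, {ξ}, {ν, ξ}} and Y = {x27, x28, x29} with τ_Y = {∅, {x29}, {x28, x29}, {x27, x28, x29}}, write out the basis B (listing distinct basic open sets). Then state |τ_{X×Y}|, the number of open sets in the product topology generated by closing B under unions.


Basis B = {∅ × ∅, {ν} × {x29}, {ξ} × {x29}, {ν} × {x28, x29}, {ν, ξ} × {x29}, {ξ} × {x28, x29}, {ν} × {x27, x28, x29}, {ξ} × {x27, x28, x29}, {ν, ξ} × {x28, x29}, {ν, ξ} × {x27, x28, x29}}; |τ_{X×Y}| = 16.

Enumerate products U × V with U ∈ τ_X, V ∈ τ_Y (deduplicated):
  ∅ × ∅ = {} (∅)
  {ν} × {x29} = {(ν,x29)}
  {ξ} × {x29} = {(ξ,x29)}
  {ν} × {x28, x29} = {(ν,x28), (ν,x29)}
  {ν, ξ} × {x29} = {(ν,x29), (ξ,x29)}
  {ξ} × {x28, x29} = {(ξ,x28), (ξ,x29)}
  {ν} × {x27, x28, x29} = {(ν,x27), (ν,x28), (ν,x29)}
  {ξ} × {x27, x28, x29} = {(ξ,x27), (ξ,x28), (ξ,x29)}
  {ν, ξ} × {x28, x29} = {(ν,x28), (ν,x29), (ξ,x28), (ξ,x29)}
  {ν, ξ} × {x27, x28, x29} = {(ν,x27), (ν,x28), (ν,x29), (ξ,x27), (ξ,x28), (ξ,x29)}
These 10 distinct sets form the basis B.
Close under arbitrary unions to get τ_{X×Y}; counting gives |τ_{X×Y}| = 16.


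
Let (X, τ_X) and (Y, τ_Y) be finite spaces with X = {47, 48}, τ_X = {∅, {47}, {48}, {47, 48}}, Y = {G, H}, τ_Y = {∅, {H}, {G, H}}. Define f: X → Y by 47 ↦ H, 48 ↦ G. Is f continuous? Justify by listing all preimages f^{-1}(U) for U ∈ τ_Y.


f IS continuous.

Compute f^{-1}(U) for each U ∈ τ_Y:
  U = ∅: f^{-1}(U) = ∅ ∈ τ_X ✓.
  U = {H}: f^{-1}(U) = {47} ∈ τ_X ✓.
  U = {G, H}: f^{-1}(U) = {47, 48} ∈ τ_X ✓.
Every preimage lies in τ_X, so f IS continuous.


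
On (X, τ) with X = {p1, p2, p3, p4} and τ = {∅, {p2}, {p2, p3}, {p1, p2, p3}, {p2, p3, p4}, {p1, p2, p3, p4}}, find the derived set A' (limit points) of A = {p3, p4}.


A' = {p1, p4}

For each x ∈ X, list the open sets U ∈ τ with x ∈ U, then check whether U ∩ (A ∖ {x}) ≠ ∅ for every such U.
  x = p1: opens ∋ x are {p1, p2, p3}, {p1, p2, p3, p4}; each meets A ∖ {p1}, so x IS a limit point.
  x = p2: open {p2} ∋ x has {p2} ∩ (A ∖ {p2}) = ∅, so x is NOT a limit point.
  x = p3: open {p2, p3} ∋ x has {p2, p3} ∩ (A ∖ {p3}) = ∅, so x is NOT a limit point.
  x = p4: opens ∋ x are {p2, p3, p4}, {p1, p2, p3, p4}; each meets A ∖ {p4}, so x IS a limit point.
Collecting: A' = {p1, p4}.


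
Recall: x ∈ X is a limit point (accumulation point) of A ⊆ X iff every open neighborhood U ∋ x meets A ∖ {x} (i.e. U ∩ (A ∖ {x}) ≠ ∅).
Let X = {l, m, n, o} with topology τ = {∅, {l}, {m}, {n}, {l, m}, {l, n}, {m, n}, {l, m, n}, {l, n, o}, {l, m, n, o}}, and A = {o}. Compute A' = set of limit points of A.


A' = ∅

For each x ∈ X, list the open sets U ∈ τ with x ∈ U, then check whether U ∩ (A ∖ {x}) ≠ ∅ for every such U.
  x = l: open {l} ∋ x has {l} ∩ (A ∖ {l}) = ∅, so x is NOT a limit point.
  x = m: open {m} ∋ x has {m} ∩ (A ∖ {m}) = ∅, so x is NOT a limit point.
  x = n: open {n} ∋ x has {n} ∩ (A ∖ {n}) = ∅, so x is NOT a limit point.
  x = o: open {l, n, o} ∋ x has {l, n, o} ∩ (A ∖ {o}) = ∅, so x is NOT a limit point.
Collecting: A' = ∅.


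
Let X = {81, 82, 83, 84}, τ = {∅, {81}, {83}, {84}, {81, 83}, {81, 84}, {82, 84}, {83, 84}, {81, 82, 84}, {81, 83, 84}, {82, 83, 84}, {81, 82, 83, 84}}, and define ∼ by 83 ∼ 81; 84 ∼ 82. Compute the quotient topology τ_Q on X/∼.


X/∼ = {[81=83], [82=84]}; |τ_Q| = 4.

Equivalence classes: [81=83], [82=84].
Quotient map π: X → X/∼ sends 81 ↦ [81=83], 82 ↦ [82=84], 83 ↦ [81=83], 84 ↦ [82=84].
For each subset V ⊆ X/∼, compute π^{-1}(V) ⊆ X and check whether π^{-1}(V) ∈ τ. V is open in τ_Q iff π^{-1}(V) ∈ τ.
  V = {}: π^{-1}(V) = ∅ ∈ τ ✓.
  V = {[81=83]}: π^{-1}(V) = {81, 83} ∈ τ ✓.
  V = {[82=84]}: π^{-1}(V) = {82, 84} ∈ τ ✓.
  V = {[81=83], [82=84]}: π^{-1}(V) = {81, 82, 83, 84} ∈ τ ✓.
Open sets in the quotient: τ_Q = {{}, {[81=83]}, {[82=84]}, {[81=83], [82=84]}} (4 elements).


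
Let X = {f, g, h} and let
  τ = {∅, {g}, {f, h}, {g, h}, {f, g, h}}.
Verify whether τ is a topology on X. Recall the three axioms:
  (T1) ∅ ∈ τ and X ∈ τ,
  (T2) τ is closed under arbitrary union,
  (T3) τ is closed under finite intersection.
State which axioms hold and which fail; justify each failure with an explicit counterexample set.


τ is NOT a topology on X.

Axiom (T1): ∅ ∈ τ? Yes; X ∈ τ? Yes.
Axiom (T2/T3): check pairwise unions and intersections of members of τ.
Counterexample for (T3): {f, h} ∩ {g, h} = {h} ∉ τ. Therefore τ is NOT a topology.


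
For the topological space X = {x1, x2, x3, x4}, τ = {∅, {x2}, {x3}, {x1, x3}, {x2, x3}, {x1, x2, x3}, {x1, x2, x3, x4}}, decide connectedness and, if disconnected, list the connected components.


(X, τ) is connected.

Find clopen sets (U ∈ τ with X ∖ U ∈ τ):
  U = ∅, X ∖ U = {x1, x2, x3, x4} — both open, so U is clopen.
  U = {x1, x2, x3, x4}, X ∖ U = ∅ — both open, so U is clopen.
Only trivial clopens (∅ and X) exist, so (X, τ) is connected.
Compute connected components by grouping points that agree on all clopens:
  component: {x1, x2, x3, x4}


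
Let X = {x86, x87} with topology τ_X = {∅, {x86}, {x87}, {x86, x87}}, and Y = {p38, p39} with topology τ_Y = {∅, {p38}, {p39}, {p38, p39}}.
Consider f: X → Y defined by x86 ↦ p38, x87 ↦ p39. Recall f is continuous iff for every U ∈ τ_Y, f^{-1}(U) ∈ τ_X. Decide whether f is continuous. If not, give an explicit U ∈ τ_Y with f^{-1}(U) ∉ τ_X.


f IS continuous.

Compute f^{-1}(U) for each U ∈ τ_Y:
  U = ∅: f^{-1}(U) = ∅ ∈ τ_X ✓.
  U = {p38}: f^{-1}(U) = {x86} ∈ τ_X ✓.
  U = {p39}: f^{-1}(U) = {x87} ∈ τ_X ✓.
  U = {p38, p39}: f^{-1}(U) = {x86, x87} ∈ τ_X ✓.
Every preimage lies in τ_X, so f IS continuous.


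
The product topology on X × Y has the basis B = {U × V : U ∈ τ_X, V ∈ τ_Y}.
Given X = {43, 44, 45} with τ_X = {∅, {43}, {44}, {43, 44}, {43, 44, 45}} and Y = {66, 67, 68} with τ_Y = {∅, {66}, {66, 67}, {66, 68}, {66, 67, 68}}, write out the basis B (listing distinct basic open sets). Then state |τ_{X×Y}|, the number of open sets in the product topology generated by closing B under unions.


Basis B = {∅ × ∅, {43} × {66}, {44} × {66}, {43} × {66, 67}, {43} × {66, 68}, {43, 44} × {66}, {44} × {66, 67}, {44} × {66, 68}, {43} × {66, 67, 68}, {43, 44, 45} × {66}, {44} × {66, 67, 68}, {43, 44} × {66, 67}, {43, 44} × {66, 68}, {43, 44} × {66, 67, 68}, {43, 44, 45} × {66, 67}, {43, 44, 45} × {66, 68}, {43, 44, 45} × {66, 67, 68}}; |τ_{X×Y}| = 50.

Enumerate products U × V with U ∈ τ_X, V ∈ τ_Y (deduplicated):
  ∅ × ∅ = {} (∅)
  {43} × {66} = {(43,66)}
  {44} × {66} = {(44,66)}
  {43} × {66, 67} = {(43,66), (43,67)}
  {43} × {66, 68} = {(43,66), (43,68)}
  {43, 44} × {66} = {(43,66), (44,66)}
  {44} × {66, 67} = {(44,66), (44,67)}
  {44} × {66, 68} = {(44,66), (44,68)}
  {43} × {66, 67, 68} = {(43,66), (43,67), (43,68)}
  {43, 44, 45} × {66} = {(43,66), (44,66), (45,66)}
  {44} × {66, 67, 68} = {(44,66), (44,67), (44,68)}
  {43, 44} × {66, 67} = {(43,66), (43,67), (44,66), (44,67)}
  {43, 44} × {66, 68} = {(43,66), (43,68), (44,66), (44,68)}
  {43, 44} × {66, 67, 68} = {(43,66), (43,67), (43,68), (44,66), (44,67), (44,68)}
  {43, 44, 45} × {66, 67} = {(43,66), (43,67), (44,66), (44,67), (45,66), (45,67)}
  {43, 44, 45} × {66, 68} = {(43,66), (43,68), (44,66), (44,68), (45,66), (45,68)}
  {43, 44, 45} × {66, 67, 68} = {(43,66), (43,67), (43,68), (44,66), (44,67), (44,68), (45,66), (45,67), (45,68)}
These 17 distinct sets form the basis B.
Close under arbitrary unions to get τ_{X×Y}; counting gives |τ_{X×Y}| = 50.


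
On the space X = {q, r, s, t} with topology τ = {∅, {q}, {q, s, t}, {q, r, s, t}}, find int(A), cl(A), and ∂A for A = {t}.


int(A) = ∅, cl(A) = {r, s, t}, ∂A = {r, s, t}.

Closed sets in (X, τ) are complements of opens:
  closed(X, τ) = {∅, {r}, {r, s, t}, {q, r, s, t}}.
int(A) = ⋃ {U ∈ τ : U ⊆ A}. Opens contained in A: ∅.
Taking the union of these: int(A) = ∅.
cl(A) = ⋂ {C closed : A ⊆ C}. Closed sets containing A: {r, s, t}, {q, r, s, t}.
Intersecting these: cl(A) = {r, s, t}.
∂A = cl(A) ∖ int(A) = {r, s, t} ∖ ∅ = {r, s, t}.


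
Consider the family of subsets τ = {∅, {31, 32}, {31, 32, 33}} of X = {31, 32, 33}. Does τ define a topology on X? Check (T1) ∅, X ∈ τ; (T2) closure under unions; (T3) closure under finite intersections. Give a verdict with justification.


τ IS a topology on X.

Axiom (T1): ∅ ∈ τ? Yes; X ∈ τ? Yes.
Axiom (T2/T3): check pairwise unions and intersections of members of τ.
All pairwise intersections and unions checked — each lies in τ. Therefore τ satisfies (T1), (T2), (T3): it IS a topology on X.


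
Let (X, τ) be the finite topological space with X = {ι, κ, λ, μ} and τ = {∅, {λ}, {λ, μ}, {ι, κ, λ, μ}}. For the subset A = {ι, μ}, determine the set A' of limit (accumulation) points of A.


A' = {ι, κ}

For each x ∈ X, list the open sets U ∈ τ with x ∈ U, then check whether U ∩ (A ∖ {x}) ≠ ∅ for every such U.
  x = ι: opens ∋ x are {ι, κ, λ, μ}; each meets A ∖ {ι}, so x IS a limit point.
  x = κ: opens ∋ x are {ι, κ, λ, μ}; each meets A ∖ {κ}, so x IS a limit point.
  x = λ: open {λ} ∋ x has {λ} ∩ (A ∖ {λ}) = ∅, so x is NOT a limit point.
  x = μ: open {λ, μ} ∋ x has {λ, μ} ∩ (A ∖ {μ}) = ∅, so x is NOT a limit point.
Collecting: A' = {ι, κ}.


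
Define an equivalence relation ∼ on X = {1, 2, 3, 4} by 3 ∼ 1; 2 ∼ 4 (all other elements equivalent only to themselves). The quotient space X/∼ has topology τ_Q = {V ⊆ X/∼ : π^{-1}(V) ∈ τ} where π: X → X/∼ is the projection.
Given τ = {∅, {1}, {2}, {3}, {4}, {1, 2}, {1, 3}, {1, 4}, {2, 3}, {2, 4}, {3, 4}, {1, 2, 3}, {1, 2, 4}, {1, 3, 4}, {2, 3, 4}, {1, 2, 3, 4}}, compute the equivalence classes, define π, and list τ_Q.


X/∼ = {[1=3], [2=4]}; |τ_Q| = 4.

Equivalence classes: [1=3], [2=4].
Quotient map π: X → X/∼ sends 1 ↦ [1=3], 2 ↦ [2=4], 3 ↦ [1=3], 4 ↦ [2=4].
For each subset V ⊆ X/∼, compute π^{-1}(V) ⊆ X and check whether π^{-1}(V) ∈ τ. V is open in τ_Q iff π^{-1}(V) ∈ τ.
  V = {}: π^{-1}(V) = ∅ ∈ τ ✓.
  V = {[1=3]}: π^{-1}(V) = {1, 3} ∈ τ ✓.
  V = {[2=4]}: π^{-1}(V) = {2, 4} ∈ τ ✓.
  V = {[1=3], [2=4]}: π^{-1}(V) = {1, 2, 3, 4} ∈ τ ✓.
Open sets in the quotient: τ_Q = {{}, {[1=3]}, {[2=4]}, {[1=3], [2=4]}} (4 elements).


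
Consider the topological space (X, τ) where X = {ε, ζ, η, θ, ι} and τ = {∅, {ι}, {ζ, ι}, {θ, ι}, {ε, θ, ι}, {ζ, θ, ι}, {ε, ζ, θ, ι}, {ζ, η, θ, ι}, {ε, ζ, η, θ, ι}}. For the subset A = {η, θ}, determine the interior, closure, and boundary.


int(A) = ∅, cl(A) = {ε, η, θ}, ∂A = {ε, η, θ}.

Closed sets in (X, τ) are complements of opens:
  closed(X, τ) = {∅, {ε}, {η}, {ε, η}, {ζ, η}, {ε, ζ, η}, {ε, η, θ}, {ε, ζ, η, θ}, {ε, ζ, η, θ, ι}}.
int(A) = ⋃ {U ∈ τ : U ⊆ A}. Opens contained in A: ∅.
Taking the union of these: int(A) = ∅.
cl(A) = ⋂ {C closed : A ⊆ C}. Closed sets containing A: {ε, η, θ}, {ε, ζ, η, θ}, {ε, ζ, η, θ, ι}.
Intersecting these: cl(A) = {ε, η, θ}.
∂A = cl(A) ∖ int(A) = {ε, η, θ} ∖ ∅ = {ε, η, θ}.


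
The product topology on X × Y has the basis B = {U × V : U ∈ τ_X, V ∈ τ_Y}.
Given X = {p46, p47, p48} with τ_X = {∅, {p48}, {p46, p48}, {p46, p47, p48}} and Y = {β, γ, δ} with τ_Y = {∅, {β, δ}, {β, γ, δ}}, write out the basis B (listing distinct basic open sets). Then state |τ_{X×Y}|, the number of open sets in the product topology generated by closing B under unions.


Basis B = {∅ × ∅, {p48} × {β, δ}, {p48} × {β, γ, δ}, {p46, p48} × {β, δ}, {p46, p48} × {β, γ, δ}, {p46, p47, p48} × {β, δ}, {p46, p47, p48} × {β, γ, δ}}; |τ_{X×Y}| = 10.

Enumerate products U × V with U ∈ τ_X, V ∈ τ_Y (deduplicated):
  ∅ × ∅ = {} (∅)
  {p48} × {β, δ} = {(p48,β), (p48,δ)}
  {p48} × {β, γ, δ} = {(p48,β), (p48,γ), (p48,δ)}
  {p46, p48} × {β, δ} = {(p46,β), (p46,δ), (p48,β), (p48,δ)}
  {p46, p48} × {β, γ, δ} = {(p46,β), (p46,γ), (p46,δ), (p48,β), (p48,γ), (p48,δ)}
  {p46, p47, p48} × {β, δ} = {(p46,β), (p46,δ), (p47,β), (p47,δ), (p48,β), (p48,δ)}
  {p46, p47, p48} × {β, γ, δ} = {(p46,β), (p46,γ), (p46,δ), (p47,β), (p47,γ), (p47,δ), (p48,β), (p48,γ), (p48,δ)}
These 7 distinct sets form the basis B.
Close under arbitrary unions to get τ_{X×Y}; counting gives |τ_{X×Y}| = 10.


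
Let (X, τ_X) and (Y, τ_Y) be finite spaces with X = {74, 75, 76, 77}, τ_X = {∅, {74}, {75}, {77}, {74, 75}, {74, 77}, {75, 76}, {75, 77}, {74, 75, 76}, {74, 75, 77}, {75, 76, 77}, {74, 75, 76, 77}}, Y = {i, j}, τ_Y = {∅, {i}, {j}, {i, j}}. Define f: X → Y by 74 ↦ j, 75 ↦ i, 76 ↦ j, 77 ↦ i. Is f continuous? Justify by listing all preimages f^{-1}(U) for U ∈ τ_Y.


f is NOT continuous.

Compute f^{-1}(U) for each U ∈ τ_Y:
  U = ∅: f^{-1}(U) = ∅ ∈ τ_X ✓.
  U = {i}: f^{-1}(U) = {75, 77} ∈ τ_X ✓.
  U = {j}: f^{-1}(U) = {74, 76} ∉ τ_X ✗.
  U = {i, j}: f^{-1}(U) = {74, 75, 76, 77} ∈ τ_X ✓.
Found U = {j} with f^{-1}(U) = {74, 76} not in τ_X. Therefore f is NOT continuous.


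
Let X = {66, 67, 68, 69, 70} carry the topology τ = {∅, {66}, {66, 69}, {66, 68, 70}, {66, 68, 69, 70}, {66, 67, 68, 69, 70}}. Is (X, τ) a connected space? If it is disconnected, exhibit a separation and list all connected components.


(X, τ) is connected.

Find clopen sets (U ∈ τ with X ∖ U ∈ τ):
  U = ∅, X ∖ U = {66, 67, 68, 69, 70} — both open, so U is clopen.
  U = {66, 67, 68, 69, 70}, X ∖ U = ∅ — both open, so U is clopen.
Only trivial clopens (∅ and X) exist, so (X, τ) is connected.
Compute connected components by grouping points that agree on all clopens:
  component: {66, 67, 68, 69, 70}


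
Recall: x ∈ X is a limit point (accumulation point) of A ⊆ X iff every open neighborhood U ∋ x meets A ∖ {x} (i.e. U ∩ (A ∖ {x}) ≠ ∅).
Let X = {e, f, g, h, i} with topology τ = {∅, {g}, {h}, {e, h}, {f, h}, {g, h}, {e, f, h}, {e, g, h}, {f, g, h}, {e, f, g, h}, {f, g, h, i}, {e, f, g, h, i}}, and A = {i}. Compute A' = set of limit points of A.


A' = ∅

For each x ∈ X, list the open sets U ∈ τ with x ∈ U, then check whether U ∩ (A ∖ {x}) ≠ ∅ for every such U.
  x = e: open {e, h} ∋ x has {e, h} ∩ (A ∖ {e}) = ∅, so x is NOT a limit point.
  x = f: open {f, h} ∋ x has {f, h} ∩ (A ∖ {f}) = ∅, so x is NOT a limit point.
  x = g: open {g} ∋ x has {g} ∩ (A ∖ {g}) = ∅, so x is NOT a limit point.
  x = h: open {h} ∋ x has {h} ∩ (A ∖ {h}) = ∅, so x is NOT a limit point.
  x = i: open {f, g, h, i} ∋ x has {f, g, h, i} ∩ (A ∖ {i}) = ∅, so x is NOT a limit point.
Collecting: A' = ∅.


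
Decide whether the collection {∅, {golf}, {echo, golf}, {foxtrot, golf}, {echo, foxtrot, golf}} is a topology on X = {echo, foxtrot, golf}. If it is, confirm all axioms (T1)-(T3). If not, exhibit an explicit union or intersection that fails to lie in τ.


τ IS a topology on X.

Axiom (T1): ∅ ∈ τ? Yes; X ∈ τ? Yes.
Axiom (T2/T3): check pairwise unions and intersections of members of τ.
All pairwise intersections and unions checked — each lies in τ. Therefore τ satisfies (T1), (T2), (T3): it IS a topology on X.


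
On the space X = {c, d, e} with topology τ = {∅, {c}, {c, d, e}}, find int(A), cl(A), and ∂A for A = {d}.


int(A) = ∅, cl(A) = {d, e}, ∂A = {d, e}.

Closed sets in (X, τ) are complements of opens:
  closed(X, τ) = {∅, {d, e}, {c, d, e}}.
int(A) = ⋃ {U ∈ τ : U ⊆ A}. Opens contained in A: ∅.
Taking the union of these: int(A) = ∅.
cl(A) = ⋂ {C closed : A ⊆ C}. Closed sets containing A: {d, e}, {c, d, e}.
Intersecting these: cl(A) = {d, e}.
∂A = cl(A) ∖ int(A) = {d, e} ∖ ∅ = {d, e}.


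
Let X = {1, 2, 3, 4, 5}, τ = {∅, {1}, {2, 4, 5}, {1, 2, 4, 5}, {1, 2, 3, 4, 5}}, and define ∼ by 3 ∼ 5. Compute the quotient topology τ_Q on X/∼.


X/∼ = {[1], [2], [3=5], [4]}; |τ_Q| = 3.

Equivalence classes: [1], [2], [3=5], [4].
Quotient map π: X → X/∼ sends 1 ↦ [1], 2 ↦ [2], 3 ↦ [3=5], 4 ↦ [4], 5 ↦ [3=5].
For each subset V ⊆ X/∼, compute π^{-1}(V) ⊆ X and check whether π^{-1}(V) ∈ τ. V is open in τ_Q iff π^{-1}(V) ∈ τ.
  V = {}: π^{-1}(V) = ∅ ∈ τ ✓.
  V = {[1]}: π^{-1}(V) = {1} ∈ τ ✓.
  V = {[2]}: π^{-1}(V) = {2} ∉ τ ✗.
  V = {[1], [2]}: π^{-1}(V) = {1, 2} ∉ τ ✗.
  V = {[3=5]}: π^{-1}(V) = {3, 5} ∉ τ ✗.
  V = {[1], [3=5]}: π^{-1}(V) = {1, 3, 5} ∉ τ ✗.
  V = {[2], [3=5]}: π^{-1}(V) = {2, 3, 5} ∉ τ ✗.
  V = {[1], [2], [3=5]}: π^{-1}(V) = {1, 2, 3, 5} ∉ τ ✗.
  V = {[4]}: π^{-1}(V) = {4} ∉ τ ✗.
  V = {[1], [4]}: π^{-1}(V) = {1, 4} ∉ τ ✗.
  V = {[2], [4]}: π^{-1}(V) = {2, 4} ∉ τ ✗.
  V = {[1], [2], [4]}: π^{-1}(V) = {1, 2, 4} ∉ τ ✗.
  V = {[3=5], [4]}: π^{-1}(V) = {3, 4, 5} ∉ τ ✗.
  V = {[1], [3=5], [4]}: π^{-1}(V) = {1, 3, 4, 5} ∉ τ ✗.
  V = {[2], [3=5], [4]}: π^{-1}(V) = {2, 3, 4, 5} ∉ τ ✗.
  V = {[1], [2], [3=5], [4]}: π^{-1}(V) = {1, 2, 3, 4, 5} ∈ τ ✓.
Open sets in the quotient: τ_Q = {{}, {[1]}, {[1], [2], [3=5], [4]}} (3 elements).


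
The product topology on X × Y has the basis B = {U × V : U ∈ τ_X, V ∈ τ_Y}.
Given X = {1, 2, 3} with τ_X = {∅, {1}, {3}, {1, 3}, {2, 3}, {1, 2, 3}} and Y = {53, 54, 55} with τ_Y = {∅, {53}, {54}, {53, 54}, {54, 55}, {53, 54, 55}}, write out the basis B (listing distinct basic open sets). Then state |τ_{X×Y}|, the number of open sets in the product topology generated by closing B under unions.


Basis B = {∅ × ∅, {1} × {53}, {1} × {54}, {3} × {53}, {3} × {54}, {1} × {53, 54}, {1, 3} × {53}, {1} × {54, 55}, {1, 3} × {54}, {2, 3} × {53}, {2, 3} × {54}, {3} × {53, 54}, {3} × {54, 55}, {1} × {53, 54, 55}, {1, 2, 3} × {53}, {1, 2, 3} × {54}, {3} × {53, 54, 55}, {1, 3} × {53, 54}, {1, 3} × {54, 55}, {2, 3} × {53, 54}, {2, 3} × {54, 55}, {1, 3} × {53, 54, 55}, {1, 2, 3} × {53, 54}, {1, 2, 3} × {54, 55}, {2, 3} × {53, 54, 55}, {1, 2, 3} × {53, 54, 55}}; |τ_{X×Y}| = 108.

Enumerate products U × V with U ∈ τ_X, V ∈ τ_Y (deduplicated):
  ∅ × ∅ = {} (∅)
  {1} × {53} = {(1,53)}
  {1} × {54} = {(1,54)}
  {3} × {53} = {(3,53)}
  {3} × {54} = {(3,54)}
  {1} × {53, 54} = {(1,53), (1,54)}
  {1, 3} × {53} = {(1,53), (3,53)}
  {1} × {54, 55} = {(1,54), (1,55)}
  {1, 3} × {54} = {(1,54), (3,54)}
  {2, 3} × {53} = {(2,53), (3,53)}
  {2, 3} × {54} = {(2,54), (3,54)}
  {3} × {53, 54} = {(3,53), (3,54)}
  {3} × {54, 55} = {(3,54), (3,55)}
  {1} × {53, 54, 55} = {(1,53), (1,54), (1,55)}
  {1, 2, 3} × {53} = {(1,53), (2,53), (3,53)}
  {1, 2, 3} × {54} = {(1,54), (2,54), (3,54)}
  {3} × {53, 54, 55} = {(3,53), (3,54), (3,55)}
  {1, 3} × {53, 54} = {(1,53), (1,54), (3,53), (3,54)}
  {1, 3} × {54, 55} = {(1,54), (1,55), (3,54), (3,55)}
  {2, 3} × {53, 54} = {(2,53), (2,54), (3,53), (3,54)}
  {2, 3} × {54, 55} = {(2,54), (2,55), (3,54), (3,55)}
  {1, 3} × {53, 54, 55} = {(1,53), (1,54), (1,55), (3,53), (3,54), (3,55)}
  {1, 2, 3} × {53, 54} = {(1,53), (1,54), (2,53), (2,54), (3,53), (3,54)}
  {1, 2, 3} × {54, 55} = {(1,54), (1,55), (2,54), (2,55), (3,54), (3,55)}
  {2, 3} × {53, 54, 55} = {(2,53), (2,54), (2,55), (3,53), (3,54), (3,55)}
  {1, 2, 3} × {53, 54, 55} = {(1,53), (1,54), (1,55), (2,53), (2,54), (2,55), (3,53), (3,54), (3,55)}
These 26 distinct sets form the basis B.
Close under arbitrary unions to get τ_{X×Y}; counting gives |τ_{X×Y}| = 108.
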